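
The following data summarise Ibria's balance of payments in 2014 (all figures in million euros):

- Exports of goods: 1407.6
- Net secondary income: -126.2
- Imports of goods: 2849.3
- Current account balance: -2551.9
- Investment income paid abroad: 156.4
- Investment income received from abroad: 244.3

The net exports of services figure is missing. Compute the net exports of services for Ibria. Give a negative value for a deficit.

Current account = goods balance + services balance + net primary income + net secondary income
Sum of the known components = -1480.0
Net exports of services = CA - (known components) = -2551.9 - (-1480.0) = -1071.9

-1071.9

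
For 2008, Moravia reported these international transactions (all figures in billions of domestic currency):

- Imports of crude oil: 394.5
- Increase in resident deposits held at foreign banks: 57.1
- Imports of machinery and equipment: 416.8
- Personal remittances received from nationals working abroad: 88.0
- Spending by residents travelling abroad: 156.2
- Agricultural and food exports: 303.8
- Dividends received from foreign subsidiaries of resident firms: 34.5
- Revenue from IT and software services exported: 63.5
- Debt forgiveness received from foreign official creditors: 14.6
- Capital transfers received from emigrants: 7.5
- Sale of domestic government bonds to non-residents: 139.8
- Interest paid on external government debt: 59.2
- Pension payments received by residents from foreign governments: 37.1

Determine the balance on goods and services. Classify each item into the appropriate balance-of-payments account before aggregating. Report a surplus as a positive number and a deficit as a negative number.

Goods: -416.8 - 394.5 + 303.8 = -507.5
Services: 63.5 - 156.2 = -92.7
Trade balance = -507.5 + (-92.7) = -600.2
(Excluded from the trade balance — financial account: increase in resident deposits held at foreign banks 57.1, sale of domestic government bonds to non-residents 139.8; secondary income: personal remittances received from nationals working abroad 88.0, pension payments received by residents from foreign governments 37.1; primary income: dividends received from foreign subsidiaries of resident firms 34.5, interest paid on external government debt 59.2; capital account: debt forgiveness received from foreign official creditors 14.6, capital transfers received from emigrants 7.5.)

-600.2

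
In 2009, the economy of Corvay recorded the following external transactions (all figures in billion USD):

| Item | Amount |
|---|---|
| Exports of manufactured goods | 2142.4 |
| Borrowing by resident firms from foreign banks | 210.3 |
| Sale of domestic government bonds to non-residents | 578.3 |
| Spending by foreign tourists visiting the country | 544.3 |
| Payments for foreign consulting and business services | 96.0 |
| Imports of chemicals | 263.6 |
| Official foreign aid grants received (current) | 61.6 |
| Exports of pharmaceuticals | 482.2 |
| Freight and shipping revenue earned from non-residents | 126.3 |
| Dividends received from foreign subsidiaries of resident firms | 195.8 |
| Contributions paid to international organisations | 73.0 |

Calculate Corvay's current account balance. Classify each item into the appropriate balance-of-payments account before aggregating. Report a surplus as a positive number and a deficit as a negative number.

3120.0

Goods: 2142.4 + 482.2 - 263.6 = 2361.0
Services: 126.3 - 96.0 + 544.3 = 574.6
Primary income: 195.8
Secondary income: 61.6 - 73.0 = -11.4
Current account = 2361.0 + 574.6 + 195.8 + (-11.4) = 3120.0
(Excluded from the current account — financial account: borrowing by resident firms from foreign banks 210.3, sale of domestic government bonds to non-residents 578.3.)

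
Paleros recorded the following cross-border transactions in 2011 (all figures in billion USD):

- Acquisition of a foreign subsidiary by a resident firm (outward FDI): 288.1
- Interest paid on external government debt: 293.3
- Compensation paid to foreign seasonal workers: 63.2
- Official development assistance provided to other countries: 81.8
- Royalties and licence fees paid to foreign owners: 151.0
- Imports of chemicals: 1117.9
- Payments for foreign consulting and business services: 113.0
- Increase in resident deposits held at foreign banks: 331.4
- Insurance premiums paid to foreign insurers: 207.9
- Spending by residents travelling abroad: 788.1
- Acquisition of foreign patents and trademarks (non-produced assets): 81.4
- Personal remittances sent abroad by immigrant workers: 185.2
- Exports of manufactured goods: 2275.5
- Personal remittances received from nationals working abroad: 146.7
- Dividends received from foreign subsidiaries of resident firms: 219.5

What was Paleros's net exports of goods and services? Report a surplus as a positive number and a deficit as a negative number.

-102.4

Goods: 2275.5 - 1117.9 = 1157.6
Services: -113.0 - 788.1 - 151.0 - 207.9 = -1260.0
Trade balance = 1157.6 + (-1260.0) = -102.4
(Excluded from the trade balance — financial account: acquisition of a foreign subsidiary by a resident firm (outward FDI) 288.1, increase in resident deposits held at foreign banks 331.4; primary income: interest paid on external government debt 293.3, compensation paid to foreign seasonal workers 63.2, dividends received from foreign subsidiaries of resident firms 219.5; secondary income: official development assistance provided to other countries 81.8, personal remittances sent abroad by immigrant workers 185.2, personal remittances received from nationals working abroad 146.7; capital account: acquisition of foreign patents and trademarks (non-produced assets) 81.4.)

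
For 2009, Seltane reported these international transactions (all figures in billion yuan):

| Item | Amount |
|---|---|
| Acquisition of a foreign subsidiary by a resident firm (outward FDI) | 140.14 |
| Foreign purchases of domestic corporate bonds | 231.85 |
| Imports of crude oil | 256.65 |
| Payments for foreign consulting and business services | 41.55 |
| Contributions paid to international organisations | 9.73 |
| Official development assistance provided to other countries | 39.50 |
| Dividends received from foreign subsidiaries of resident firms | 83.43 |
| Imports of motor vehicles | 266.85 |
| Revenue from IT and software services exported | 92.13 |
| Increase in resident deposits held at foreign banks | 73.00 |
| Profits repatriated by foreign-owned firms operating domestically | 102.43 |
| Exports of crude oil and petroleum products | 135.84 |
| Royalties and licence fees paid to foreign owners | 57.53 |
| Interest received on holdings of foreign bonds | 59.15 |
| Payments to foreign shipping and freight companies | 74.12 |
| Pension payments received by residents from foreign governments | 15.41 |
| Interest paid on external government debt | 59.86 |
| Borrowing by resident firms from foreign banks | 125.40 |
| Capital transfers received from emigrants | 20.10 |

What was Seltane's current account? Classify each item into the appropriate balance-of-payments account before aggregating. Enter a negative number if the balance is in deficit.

-522.26

Goods: 135.84 - 256.65 - 266.85 = -387.66
Services: -41.55 + 92.13 - 74.12 - 57.53 = -81.07
Primary income: 83.43 - 59.86 + 59.15 - 102.43 = -19.71
Secondary income: -9.73 - 39.50 + 15.41 = -33.82
Current account = (-387.66) + (-81.07) + (-19.71) + (-33.82) = -522.26
(Excluded from the current account — financial account: acquisition of a foreign subsidiary by a resident firm (outward FDI) 140.14, foreign purchases of domestic corporate bonds 231.85, increase in resident deposits held at foreign banks 73.00, borrowing by resident firms from foreign banks 125.40; capital account: capital transfers received from emigrants 20.10.)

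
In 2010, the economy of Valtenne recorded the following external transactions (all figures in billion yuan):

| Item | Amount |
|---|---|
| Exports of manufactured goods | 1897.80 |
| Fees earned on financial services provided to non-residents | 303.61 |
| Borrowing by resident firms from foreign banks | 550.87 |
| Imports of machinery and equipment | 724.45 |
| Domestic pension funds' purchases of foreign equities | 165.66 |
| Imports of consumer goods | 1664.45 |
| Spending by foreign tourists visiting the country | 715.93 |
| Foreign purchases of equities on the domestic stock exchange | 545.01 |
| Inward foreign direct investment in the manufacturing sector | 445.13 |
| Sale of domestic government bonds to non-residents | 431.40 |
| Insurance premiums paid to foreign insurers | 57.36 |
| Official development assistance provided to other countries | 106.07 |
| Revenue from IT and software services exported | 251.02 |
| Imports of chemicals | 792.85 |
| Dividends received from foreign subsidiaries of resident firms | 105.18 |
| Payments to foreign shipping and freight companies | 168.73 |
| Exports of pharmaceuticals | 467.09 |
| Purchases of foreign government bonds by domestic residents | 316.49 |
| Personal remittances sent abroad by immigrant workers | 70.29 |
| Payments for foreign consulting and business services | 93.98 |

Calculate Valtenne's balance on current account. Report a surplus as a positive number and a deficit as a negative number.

62.45

Goods: -1664.45 - 724.45 + 467.09 - 792.85 + 1897.80 = -816.86
Services: -57.36 + 303.61 + 251.02 - 93.98 + 715.93 - 168.73 = 950.49
Primary income: 105.18
Secondary income: -70.29 - 106.07 = -176.36
Current account = (-816.86) + 950.49 + 105.18 + (-176.36) = 62.45
(Excluded from the current account — financial account: borrowing by resident firms from foreign banks 550.87, domestic pension funds' purchases of foreign equities 165.66, foreign purchases of equities on the domestic stock exchange 545.01, inward foreign direct investment in the manufacturing sector 445.13, sale of domestic government bonds to non-residents 431.40, purchases of foreign government bonds by domestic residents 316.49.)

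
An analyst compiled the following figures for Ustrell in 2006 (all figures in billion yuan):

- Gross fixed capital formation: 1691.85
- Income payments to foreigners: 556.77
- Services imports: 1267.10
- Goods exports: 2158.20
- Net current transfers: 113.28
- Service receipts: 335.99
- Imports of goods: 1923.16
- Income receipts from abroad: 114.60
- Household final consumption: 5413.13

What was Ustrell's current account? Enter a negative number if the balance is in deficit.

Goods balance = 2158.20 - 1923.16 = 235.04
Services balance = 335.99 - 1267.10 = -931.11
Trade balance (goods + services) = 235.04 + (-931.11) = -696.07
Net primary income = 114.60 - 556.77 = -442.17
Net secondary income = 113.28
Current account = -696.07 + (-442.17) + 113.28 = -1024.96

-1024.96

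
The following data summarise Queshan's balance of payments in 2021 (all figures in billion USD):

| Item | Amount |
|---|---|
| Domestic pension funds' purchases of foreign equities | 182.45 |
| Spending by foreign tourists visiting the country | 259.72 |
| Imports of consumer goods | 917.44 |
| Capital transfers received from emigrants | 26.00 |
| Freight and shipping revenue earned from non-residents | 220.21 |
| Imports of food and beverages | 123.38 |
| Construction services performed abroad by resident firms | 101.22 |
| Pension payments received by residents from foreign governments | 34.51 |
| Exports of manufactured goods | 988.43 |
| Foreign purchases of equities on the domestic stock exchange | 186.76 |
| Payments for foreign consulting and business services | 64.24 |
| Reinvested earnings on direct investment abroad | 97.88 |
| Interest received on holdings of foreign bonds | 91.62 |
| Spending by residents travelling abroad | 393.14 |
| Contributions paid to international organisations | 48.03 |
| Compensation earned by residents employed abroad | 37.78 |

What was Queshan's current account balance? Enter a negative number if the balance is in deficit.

Goods: -123.38 + 988.43 - 917.44 = -52.39
Services: -64.24 + 259.72 + 101.22 - 393.14 + 220.21 = 123.77
Primary income: 97.88 + 91.62 + 37.78 = 227.28
Secondary income: 34.51 - 48.03 = -13.52
Current account = (-52.39) + 123.77 + 227.28 + (-13.52) = 285.14
(Excluded from the current account — financial account: domestic pension funds' purchases of foreign equities 182.45, foreign purchases of equities on the domestic stock exchange 186.76; capital account: capital transfers received from emigrants 26.00.)

285.14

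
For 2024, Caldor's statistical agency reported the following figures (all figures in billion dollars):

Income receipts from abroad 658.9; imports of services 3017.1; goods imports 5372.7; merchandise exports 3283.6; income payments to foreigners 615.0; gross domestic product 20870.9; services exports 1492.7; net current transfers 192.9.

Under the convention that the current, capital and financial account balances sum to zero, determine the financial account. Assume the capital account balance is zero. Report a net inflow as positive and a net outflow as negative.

3376.7

Goods balance = 3283.6 - 5372.7 = -2089.1
Services balance = 1492.7 - 3017.1 = -1524.4
Trade balance (goods + services) = -2089.1 + (-1524.4) = -3613.5
Net primary income = 658.9 - 615.0 = 43.9
Net secondary income = 192.9
Current account = -3613.5 + 43.9 + 192.9 = -3376.7
Financial account = -(-3376.7) = 3376.7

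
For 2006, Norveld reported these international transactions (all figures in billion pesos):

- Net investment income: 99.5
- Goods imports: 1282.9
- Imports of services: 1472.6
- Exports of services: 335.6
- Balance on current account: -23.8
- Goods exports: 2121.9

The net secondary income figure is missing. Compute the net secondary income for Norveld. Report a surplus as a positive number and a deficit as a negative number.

Current account = goods balance + services balance + net primary income + net secondary income
Sum of the known components = -198.5
Net secondary income = CA - (known components) = -23.8 - (-198.5) = 174.7

174.7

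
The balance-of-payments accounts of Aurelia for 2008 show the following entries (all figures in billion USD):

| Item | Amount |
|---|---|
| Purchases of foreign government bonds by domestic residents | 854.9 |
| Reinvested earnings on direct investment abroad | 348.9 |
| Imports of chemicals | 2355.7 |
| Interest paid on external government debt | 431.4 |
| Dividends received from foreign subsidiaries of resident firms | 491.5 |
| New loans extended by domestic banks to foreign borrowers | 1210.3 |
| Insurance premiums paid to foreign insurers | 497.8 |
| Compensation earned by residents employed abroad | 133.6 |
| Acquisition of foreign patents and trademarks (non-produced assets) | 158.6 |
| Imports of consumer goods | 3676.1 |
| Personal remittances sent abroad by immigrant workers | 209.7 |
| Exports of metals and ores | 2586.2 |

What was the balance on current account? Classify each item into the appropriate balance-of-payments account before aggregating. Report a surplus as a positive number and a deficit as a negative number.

-3610.5

Goods: -3676.1 + 2586.2 - 2355.7 = -3445.6
Services: -497.8
Primary income: -431.4 + 348.9 + 491.5 + 133.6 = 542.6
Secondary income: -209.7
Current account = (-3445.6) + (-497.8) + 542.6 + (-209.7) = -3610.5
(Excluded from the current account — financial account: purchases of foreign government bonds by domestic residents 854.9, new loans extended by domestic banks to foreign borrowers 1210.3; capital account: acquisition of foreign patents and trademarks (non-produced assets) 158.6.)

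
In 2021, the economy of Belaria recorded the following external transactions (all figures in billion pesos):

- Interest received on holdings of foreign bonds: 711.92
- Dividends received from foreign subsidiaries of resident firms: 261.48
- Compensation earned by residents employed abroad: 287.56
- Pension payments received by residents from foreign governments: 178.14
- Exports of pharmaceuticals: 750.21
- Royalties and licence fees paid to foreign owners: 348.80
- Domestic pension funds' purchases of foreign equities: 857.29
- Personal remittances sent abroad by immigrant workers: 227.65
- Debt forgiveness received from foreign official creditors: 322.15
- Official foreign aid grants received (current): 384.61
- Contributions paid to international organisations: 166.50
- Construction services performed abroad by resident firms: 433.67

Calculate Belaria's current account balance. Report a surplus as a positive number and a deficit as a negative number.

2264.64

Goods: 750.21
Services: -348.80 + 433.67 = 84.87
Primary income: 711.92 + 287.56 + 261.48 = 1260.96
Secondary income: -227.65 - 166.50 + 178.14 + 384.61 = 168.60
Current account = 750.21 + 84.87 + 1260.96 + 168.60 = 2264.64
(Excluded from the current account — financial account: domestic pension funds' purchases of foreign equities 857.29; capital account: debt forgiveness received from foreign official creditors 322.15.)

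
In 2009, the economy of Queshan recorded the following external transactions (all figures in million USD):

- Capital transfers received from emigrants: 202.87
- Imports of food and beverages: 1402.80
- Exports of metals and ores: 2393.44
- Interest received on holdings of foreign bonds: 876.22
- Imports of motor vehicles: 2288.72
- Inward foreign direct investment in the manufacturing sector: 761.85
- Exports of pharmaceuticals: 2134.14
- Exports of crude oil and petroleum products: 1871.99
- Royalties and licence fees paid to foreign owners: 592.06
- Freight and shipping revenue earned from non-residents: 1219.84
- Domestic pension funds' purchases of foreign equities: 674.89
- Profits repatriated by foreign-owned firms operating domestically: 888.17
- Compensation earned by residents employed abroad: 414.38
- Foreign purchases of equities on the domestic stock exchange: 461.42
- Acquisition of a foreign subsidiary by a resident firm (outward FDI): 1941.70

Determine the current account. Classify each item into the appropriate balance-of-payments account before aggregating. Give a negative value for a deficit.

Goods: -2288.72 - 1402.80 + 2134.14 + 2393.44 + 1871.99 = 2708.05
Services: -592.06 + 1219.84 = 627.78
Primary income: 876.22 - 888.17 + 414.38 = 402.43
Current account = 2708.05 + 627.78 + 402.43 = 3738.26
(Excluded from the current account — capital account: capital transfers received from emigrants 202.87; financial account: inward foreign direct investment in the manufacturing sector 761.85, domestic pension funds' purchases of foreign equities 674.89, foreign purchases of equities on the domestic stock exchange 461.42, acquisition of a foreign subsidiary by a resident firm (outward FDI) 1941.70.)

3738.26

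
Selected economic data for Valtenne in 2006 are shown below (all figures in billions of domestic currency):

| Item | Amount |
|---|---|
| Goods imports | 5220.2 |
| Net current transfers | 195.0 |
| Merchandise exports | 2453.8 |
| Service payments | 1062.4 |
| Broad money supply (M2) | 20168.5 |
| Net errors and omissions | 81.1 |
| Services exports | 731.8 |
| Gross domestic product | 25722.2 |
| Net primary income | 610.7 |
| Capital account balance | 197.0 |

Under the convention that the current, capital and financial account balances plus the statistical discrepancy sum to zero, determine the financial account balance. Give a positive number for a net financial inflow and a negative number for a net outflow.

Goods balance = 2453.8 - 5220.2 = -2766.4
Services balance = 731.8 - 1062.4 = -330.6
Trade balance (goods + services) = -2766.4 + (-330.6) = -3097.0
Net primary income = 610.7
Net secondary income = 195.0
Current account = -3097.0 + 610.7 + 195.0 = -2291.3
Financial account = -(-2291.3 + 197.0 + 81.1) = 2013.2

2013.2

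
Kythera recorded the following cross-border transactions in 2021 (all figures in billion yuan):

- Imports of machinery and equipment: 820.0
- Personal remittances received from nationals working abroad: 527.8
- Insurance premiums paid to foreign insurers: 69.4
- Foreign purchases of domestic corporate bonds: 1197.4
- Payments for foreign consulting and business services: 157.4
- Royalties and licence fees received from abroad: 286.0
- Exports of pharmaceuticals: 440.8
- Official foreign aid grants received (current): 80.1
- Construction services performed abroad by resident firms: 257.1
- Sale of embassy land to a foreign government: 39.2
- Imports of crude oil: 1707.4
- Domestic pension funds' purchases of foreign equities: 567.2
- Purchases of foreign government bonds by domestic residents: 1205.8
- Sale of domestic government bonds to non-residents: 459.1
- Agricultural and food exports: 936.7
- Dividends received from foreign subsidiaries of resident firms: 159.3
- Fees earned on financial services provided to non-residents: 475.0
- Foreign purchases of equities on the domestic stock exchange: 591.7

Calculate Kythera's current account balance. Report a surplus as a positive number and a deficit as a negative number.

408.6

Goods: -820.0 - 1707.4 + 936.7 + 440.8 = -1149.9
Services: 257.1 - 69.4 - 157.4 + 286.0 + 475.0 = 791.3
Primary income: 159.3
Secondary income: 80.1 + 527.8 = 607.9
Current account = (-1149.9) + 791.3 + 159.3 + 607.9 = 408.6
(Excluded from the current account — financial account: foreign purchases of domestic corporate bonds 1197.4, domestic pension funds' purchases of foreign equities 567.2, purchases of foreign government bonds by domestic residents 1205.8, sale of domestic government bonds to non-residents 459.1, foreign purchases of equities on the domestic stock exchange 591.7; capital account: sale of embassy land to a foreign government 39.2.)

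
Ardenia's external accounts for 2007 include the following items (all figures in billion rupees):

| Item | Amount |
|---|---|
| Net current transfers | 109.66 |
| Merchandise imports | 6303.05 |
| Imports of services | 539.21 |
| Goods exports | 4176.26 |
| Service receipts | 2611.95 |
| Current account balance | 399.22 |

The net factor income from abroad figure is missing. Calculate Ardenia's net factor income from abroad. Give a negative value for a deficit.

343.61

Current account = goods balance + services balance + net primary income + net secondary income
Sum of the known components = 55.61
Net factor income from abroad = CA - (known components) = 399.22 - 55.61 = 343.61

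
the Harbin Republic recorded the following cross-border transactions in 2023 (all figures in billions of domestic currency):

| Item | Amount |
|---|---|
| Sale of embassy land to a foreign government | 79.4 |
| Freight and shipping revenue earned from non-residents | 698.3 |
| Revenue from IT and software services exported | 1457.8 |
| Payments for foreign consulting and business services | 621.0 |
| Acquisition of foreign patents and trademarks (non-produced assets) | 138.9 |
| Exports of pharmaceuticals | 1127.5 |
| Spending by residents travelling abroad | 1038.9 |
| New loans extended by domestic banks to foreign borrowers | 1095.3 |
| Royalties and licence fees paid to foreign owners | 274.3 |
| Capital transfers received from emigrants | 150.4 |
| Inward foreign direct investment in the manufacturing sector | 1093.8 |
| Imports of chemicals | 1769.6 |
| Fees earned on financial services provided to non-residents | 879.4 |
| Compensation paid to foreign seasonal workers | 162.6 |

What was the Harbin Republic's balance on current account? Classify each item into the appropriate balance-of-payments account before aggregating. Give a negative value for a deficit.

Goods: -1769.6 + 1127.5 = -642.1
Services: 879.4 + 698.3 + 1457.8 - 621.0 - 1038.9 - 274.3 = 1101.3
Primary income: -162.6
Current account = (-642.1) + 1101.3 + (-162.6) = 296.6
(Excluded from the current account — capital account: sale of embassy land to a foreign government 79.4, acquisition of foreign patents and trademarks (non-produced assets) 138.9, capital transfers received from emigrants 150.4; financial account: new loans extended by domestic banks to foreign borrowers 1095.3, inward foreign direct investment in the manufacturing sector 1093.8.)

296.6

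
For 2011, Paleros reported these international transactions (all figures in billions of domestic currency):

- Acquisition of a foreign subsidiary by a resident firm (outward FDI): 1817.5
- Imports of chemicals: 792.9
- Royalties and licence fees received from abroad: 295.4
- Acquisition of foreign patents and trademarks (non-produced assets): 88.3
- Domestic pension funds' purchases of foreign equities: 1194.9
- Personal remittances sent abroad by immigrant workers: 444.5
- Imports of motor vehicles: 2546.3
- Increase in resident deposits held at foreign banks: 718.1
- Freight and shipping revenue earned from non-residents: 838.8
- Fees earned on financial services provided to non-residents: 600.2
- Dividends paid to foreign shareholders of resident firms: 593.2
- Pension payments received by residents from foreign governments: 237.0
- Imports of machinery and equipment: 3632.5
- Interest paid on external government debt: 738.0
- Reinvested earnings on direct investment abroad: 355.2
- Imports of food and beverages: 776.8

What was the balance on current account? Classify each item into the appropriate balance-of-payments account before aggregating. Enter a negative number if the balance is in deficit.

-7197.6

Goods: -2546.3 - 776.8 - 792.9 - 3632.5 = -7748.5
Services: 838.8 + 295.4 + 600.2 = 1734.4
Primary income: 355.2 - 593.2 - 738.0 = -976.0
Secondary income: 237.0 - 444.5 = -207.5
Current account = (-7748.5) + 1734.4 + (-976.0) + (-207.5) = -7197.6
(Excluded from the current account — financial account: acquisition of a foreign subsidiary by a resident firm (outward FDI) 1817.5, domestic pension funds' purchases of foreign equities 1194.9, increase in resident deposits held at foreign banks 718.1; capital account: acquisition of foreign patents and trademarks (non-produced assets) 88.3.)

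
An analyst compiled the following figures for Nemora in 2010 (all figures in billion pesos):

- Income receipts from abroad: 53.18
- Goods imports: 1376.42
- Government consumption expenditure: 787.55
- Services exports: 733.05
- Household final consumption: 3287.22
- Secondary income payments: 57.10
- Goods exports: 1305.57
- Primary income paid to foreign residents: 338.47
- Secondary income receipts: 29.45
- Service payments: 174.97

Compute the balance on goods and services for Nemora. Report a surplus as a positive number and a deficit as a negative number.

487.23

Goods balance = 1305.57 - 1376.42 = -70.85
Services balance = 733.05 - 174.97 = 558.08
Trade balance (goods + services) = -70.85 + 558.08 = 487.23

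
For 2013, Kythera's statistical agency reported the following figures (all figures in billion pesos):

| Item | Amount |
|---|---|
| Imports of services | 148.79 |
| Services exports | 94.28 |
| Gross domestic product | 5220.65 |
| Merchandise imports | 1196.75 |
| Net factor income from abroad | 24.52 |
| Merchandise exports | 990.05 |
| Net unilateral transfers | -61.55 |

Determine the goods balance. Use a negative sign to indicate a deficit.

Goods balance = 990.05 - 1196.75 = -206.70

-206.70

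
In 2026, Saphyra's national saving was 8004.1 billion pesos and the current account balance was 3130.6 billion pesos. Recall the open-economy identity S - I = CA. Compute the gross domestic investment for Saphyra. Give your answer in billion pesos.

I = S - CA = 8004.1 - 3130.6 = 4873.5

4873.5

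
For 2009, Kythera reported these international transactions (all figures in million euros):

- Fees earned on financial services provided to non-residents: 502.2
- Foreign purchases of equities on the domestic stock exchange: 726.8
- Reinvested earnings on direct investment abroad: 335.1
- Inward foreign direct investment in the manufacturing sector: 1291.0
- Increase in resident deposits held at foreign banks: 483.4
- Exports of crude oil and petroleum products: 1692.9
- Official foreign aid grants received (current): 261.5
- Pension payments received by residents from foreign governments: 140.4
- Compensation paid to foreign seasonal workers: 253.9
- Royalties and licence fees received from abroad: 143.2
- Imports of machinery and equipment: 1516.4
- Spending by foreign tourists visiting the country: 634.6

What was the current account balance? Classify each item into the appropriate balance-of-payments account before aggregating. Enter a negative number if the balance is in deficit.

1939.6

Goods: 1692.9 - 1516.4 = 176.5
Services: 502.2 + 634.6 + 143.2 = 1280.0
Primary income: -253.9 + 335.1 = 81.2
Secondary income: 140.4 + 261.5 = 401.9
Current account = 176.5 + 1280.0 + 81.2 + 401.9 = 1939.6
(Excluded from the current account — financial account: foreign purchases of equities on the domestic stock exchange 726.8, inward foreign direct investment in the manufacturing sector 1291.0, increase in resident deposits held at foreign banks 483.4.)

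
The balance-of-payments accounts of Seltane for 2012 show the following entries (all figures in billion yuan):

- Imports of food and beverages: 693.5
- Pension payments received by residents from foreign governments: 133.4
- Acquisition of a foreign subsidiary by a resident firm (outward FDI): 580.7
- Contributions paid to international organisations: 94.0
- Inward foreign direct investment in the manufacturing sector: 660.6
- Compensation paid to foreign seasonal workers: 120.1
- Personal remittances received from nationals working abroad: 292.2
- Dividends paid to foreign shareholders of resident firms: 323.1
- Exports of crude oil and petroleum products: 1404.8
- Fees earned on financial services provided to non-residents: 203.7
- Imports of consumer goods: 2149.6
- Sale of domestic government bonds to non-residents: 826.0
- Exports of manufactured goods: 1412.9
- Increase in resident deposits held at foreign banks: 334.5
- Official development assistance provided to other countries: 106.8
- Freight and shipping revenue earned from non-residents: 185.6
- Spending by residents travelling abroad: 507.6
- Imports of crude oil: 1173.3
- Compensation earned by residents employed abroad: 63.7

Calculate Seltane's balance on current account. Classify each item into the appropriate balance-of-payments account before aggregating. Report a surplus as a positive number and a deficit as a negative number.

Goods: -2149.6 + 1404.8 + 1412.9 - 1173.3 - 693.5 = -1198.7
Services: -507.6 + 185.6 + 203.7 = -118.3
Primary income: -120.1 - 323.1 + 63.7 = -379.5
Secondary income: 292.2 + 133.4 - 94.0 - 106.8 = 224.8
Current account = (-1198.7) + (-118.3) + (-379.5) + 224.8 = -1471.7
(Excluded from the current account — financial account: acquisition of a foreign subsidiary by a resident firm (outward FDI) 580.7, inward foreign direct investment in the manufacturing sector 660.6, sale of domestic government bonds to non-residents 826.0, increase in resident deposits held at foreign banks 334.5.)

-1471.7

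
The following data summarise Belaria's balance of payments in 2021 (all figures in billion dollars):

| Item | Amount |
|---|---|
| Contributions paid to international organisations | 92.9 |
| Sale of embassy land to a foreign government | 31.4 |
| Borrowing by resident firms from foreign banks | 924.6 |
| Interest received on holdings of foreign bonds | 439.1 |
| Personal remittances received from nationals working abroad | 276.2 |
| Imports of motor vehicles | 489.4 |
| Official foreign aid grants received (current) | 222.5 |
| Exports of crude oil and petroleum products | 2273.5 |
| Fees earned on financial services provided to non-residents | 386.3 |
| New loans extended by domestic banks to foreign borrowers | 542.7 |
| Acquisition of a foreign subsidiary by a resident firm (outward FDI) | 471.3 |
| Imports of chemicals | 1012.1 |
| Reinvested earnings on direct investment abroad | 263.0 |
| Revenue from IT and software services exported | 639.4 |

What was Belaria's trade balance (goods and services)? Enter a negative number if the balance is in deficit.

Goods: -1012.1 + 2273.5 - 489.4 = 772.0
Services: 639.4 + 386.3 = 1025.7
Trade balance = 772.0 + 1025.7 = 1797.7
(Excluded from the trade balance — secondary income: contributions paid to international organisations 92.9, personal remittances received from nationals working abroad 276.2, official foreign aid grants received (current) 222.5; capital account: sale of embassy land to a foreign government 31.4; financial account: borrowing by resident firms from foreign banks 924.6, new loans extended by domestic banks to foreign borrowers 542.7, acquisition of a foreign subsidiary by a resident firm (outward FDI) 471.3; primary income: interest received on holdings of foreign bonds 439.1, reinvested earnings on direct investment abroad 263.0.)

1797.7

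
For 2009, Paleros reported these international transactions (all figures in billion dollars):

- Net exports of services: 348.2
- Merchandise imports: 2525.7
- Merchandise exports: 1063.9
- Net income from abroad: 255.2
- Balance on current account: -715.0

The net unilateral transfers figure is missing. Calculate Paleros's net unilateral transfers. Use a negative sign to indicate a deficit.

Current account = goods balance + services balance + net primary income + net secondary income
Sum of the known components = -858.4
Net unilateral transfers = CA - (known components) = -715.0 - (-858.4) = 143.4

143.4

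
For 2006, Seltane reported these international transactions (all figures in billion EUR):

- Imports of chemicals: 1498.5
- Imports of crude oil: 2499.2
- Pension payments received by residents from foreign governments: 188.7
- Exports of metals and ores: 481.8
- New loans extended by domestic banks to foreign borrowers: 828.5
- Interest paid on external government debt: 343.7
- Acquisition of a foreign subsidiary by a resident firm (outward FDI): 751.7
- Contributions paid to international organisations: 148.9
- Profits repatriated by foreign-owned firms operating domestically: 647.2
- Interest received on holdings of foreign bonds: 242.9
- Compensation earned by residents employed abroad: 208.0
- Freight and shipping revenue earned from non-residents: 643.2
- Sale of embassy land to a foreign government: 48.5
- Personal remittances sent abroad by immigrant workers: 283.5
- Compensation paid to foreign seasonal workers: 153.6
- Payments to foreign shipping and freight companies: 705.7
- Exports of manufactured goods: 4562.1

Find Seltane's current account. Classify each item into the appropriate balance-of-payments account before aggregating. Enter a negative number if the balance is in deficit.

Goods: 4562.1 + 481.8 - 1498.5 - 2499.2 = 1046.2
Services: 643.2 - 705.7 = -62.5
Primary income: 242.9 + 208.0 - 647.2 - 343.7 - 153.6 = -693.6
Secondary income: 188.7 - 148.9 - 283.5 = -243.7
Current account = 1046.2 + (-62.5) + (-693.6) + (-243.7) = 46.4
(Excluded from the current account — financial account: new loans extended by domestic banks to foreign borrowers 828.5, acquisition of a foreign subsidiary by a resident firm (outward FDI) 751.7; capital account: sale of embassy land to a foreign government 48.5.)

46.4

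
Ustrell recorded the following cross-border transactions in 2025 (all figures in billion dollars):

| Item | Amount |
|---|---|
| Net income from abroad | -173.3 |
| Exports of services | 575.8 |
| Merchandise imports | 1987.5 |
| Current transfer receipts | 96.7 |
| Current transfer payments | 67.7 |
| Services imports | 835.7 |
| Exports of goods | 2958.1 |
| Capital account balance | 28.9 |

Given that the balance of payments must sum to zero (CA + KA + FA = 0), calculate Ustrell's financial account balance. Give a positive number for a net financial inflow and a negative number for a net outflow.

-595.3

Goods balance = 2958.1 - 1987.5 = 970.6
Services balance = 575.8 - 835.7 = -259.9
Trade balance (goods + services) = 970.6 + (-259.9) = 710.7
Net primary income = -173.3
Net secondary income = 96.7 - 67.7 = 29.0
Current account = 710.7 + (-173.3) + 29.0 = 566.4
Financial account = -(566.4 + 28.9) = -595.3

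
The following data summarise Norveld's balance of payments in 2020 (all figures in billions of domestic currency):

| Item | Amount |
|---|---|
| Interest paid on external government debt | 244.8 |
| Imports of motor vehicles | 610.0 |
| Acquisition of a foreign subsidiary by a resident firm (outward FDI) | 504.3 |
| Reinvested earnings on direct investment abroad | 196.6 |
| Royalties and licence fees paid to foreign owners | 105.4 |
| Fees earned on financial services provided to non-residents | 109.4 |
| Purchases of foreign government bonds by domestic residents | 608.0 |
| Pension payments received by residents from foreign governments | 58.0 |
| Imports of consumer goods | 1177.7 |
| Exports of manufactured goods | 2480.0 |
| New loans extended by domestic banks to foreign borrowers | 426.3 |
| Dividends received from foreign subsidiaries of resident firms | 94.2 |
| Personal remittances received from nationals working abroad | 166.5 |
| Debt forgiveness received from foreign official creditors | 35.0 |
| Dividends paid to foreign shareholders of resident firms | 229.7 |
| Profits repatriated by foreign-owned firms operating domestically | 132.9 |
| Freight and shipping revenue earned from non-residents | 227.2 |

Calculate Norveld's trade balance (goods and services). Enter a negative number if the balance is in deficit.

923.5

Goods: -610.0 - 1177.7 + 2480.0 = 692.3
Services: 227.2 + 109.4 - 105.4 = 231.2
Trade balance = 692.3 + 231.2 = 923.5
(Excluded from the trade balance — primary income: interest paid on external government debt 244.8, reinvested earnings on direct investment abroad 196.6, dividends received from foreign subsidiaries of resident firms 94.2, dividends paid to foreign shareholders of resident firms 229.7, profits repatriated by foreign-owned firms operating domestically 132.9; financial account: acquisition of a foreign subsidiary by a resident firm (outward FDI) 504.3, purchases of foreign government bonds by domestic residents 608.0, new loans extended by domestic banks to foreign borrowers 426.3; secondary income: pension payments received by residents from foreign governments 58.0, personal remittances received from nationals working abroad 166.5; capital account: debt forgiveness received from foreign official creditors 35.0.)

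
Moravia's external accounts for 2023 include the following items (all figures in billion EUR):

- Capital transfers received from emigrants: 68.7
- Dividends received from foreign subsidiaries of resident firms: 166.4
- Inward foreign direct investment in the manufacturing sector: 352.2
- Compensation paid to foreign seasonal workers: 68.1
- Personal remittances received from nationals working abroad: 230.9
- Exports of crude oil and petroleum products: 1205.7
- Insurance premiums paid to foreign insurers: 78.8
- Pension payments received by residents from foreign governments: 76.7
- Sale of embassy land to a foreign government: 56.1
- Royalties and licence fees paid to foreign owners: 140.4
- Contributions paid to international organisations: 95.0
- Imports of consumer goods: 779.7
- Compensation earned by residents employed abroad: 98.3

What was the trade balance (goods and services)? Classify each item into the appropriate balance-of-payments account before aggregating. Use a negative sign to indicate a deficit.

206.8

Goods: -779.7 + 1205.7 = 426.0
Services: -78.8 - 140.4 = -219.2
Trade balance = 426.0 + (-219.2) = 206.8
(Excluded from the trade balance — capital account: capital transfers received from emigrants 68.7, sale of embassy land to a foreign government 56.1; primary income: dividends received from foreign subsidiaries of resident firms 166.4, compensation paid to foreign seasonal workers 68.1, compensation earned by residents employed abroad 98.3; financial account: inward foreign direct investment in the manufacturing sector 352.2; secondary income: personal remittances received from nationals working abroad 230.9, pension payments received by residents from foreign governments 76.7, contributions paid to international organisations 95.0.)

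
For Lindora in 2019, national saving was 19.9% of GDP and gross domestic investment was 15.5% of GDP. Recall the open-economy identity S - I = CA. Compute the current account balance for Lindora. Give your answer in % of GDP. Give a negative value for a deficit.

4.4

CA = S - I = 19.9 - 15.5 = 4.4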